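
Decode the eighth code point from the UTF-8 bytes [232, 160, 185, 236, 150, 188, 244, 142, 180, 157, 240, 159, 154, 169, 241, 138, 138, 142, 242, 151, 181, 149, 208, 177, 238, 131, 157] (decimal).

Offset 0: leading byte 0xE8 = 11101000 → 3-byte char #1 = E8 A0 B9.
Offset 3: leading byte 0xEC = 11101100 → 3-byte char #2 = EC 96 BC.
Offset 6: leading byte 0xF4 = 11110100 → 4-byte char #3 = F4 8E B4 9D.
Offset 10: leading byte 0xF0 = 11110000 → 4-byte char #4 = F0 9F 9A A9.
Offset 14: leading byte 0xF1 = 11110001 → 4-byte char #5 = F1 8A 8A 8E.
Offset 18: leading byte 0xF2 = 11110010 → 4-byte char #6 = F2 97 B5 95.
Offset 22: leading byte 0xD0 = 11010000 → 2-byte char #7 = D0 B1.
Offset 24: leading byte 0xEE = 11101110 → 3-byte char #8 = EE 83 9D.
Leading byte 0xEE = 11101110 matches 1110xxxx → 3-byte sequence.
Byte 1: 0xEE = 11101110, payload 1110 (4 bits).
Byte 2: 0x83 = 10000011 (10xxxxxx ✓), payload 000011.
Byte 3: 0x9D = 10011101 (10xxxxxx ✓), payload 011101.
Concatenate: 1110000011011101 = 0xE0DD (16 bits → U+E0DD).

U+E0DD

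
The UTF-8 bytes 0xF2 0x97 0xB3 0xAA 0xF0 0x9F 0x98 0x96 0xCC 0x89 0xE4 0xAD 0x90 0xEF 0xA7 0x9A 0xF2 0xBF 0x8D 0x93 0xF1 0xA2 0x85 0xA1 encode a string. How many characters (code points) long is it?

Byte at offset 0: 0xF2 = 11110010 → 4-byte char (#1). Advance 4.
Byte at offset 4: 0xF0 = 11110000 → 4-byte char (#2). Advance 4.
Byte at offset 8: 0xCC = 11001100 → 2-byte char (#3). Advance 2.
Byte at offset 10: 0xE4 = 11100100 → 3-byte char (#4). Advance 3.
Byte at offset 13: 0xEF = 11101111 → 3-byte char (#5). Advance 3.
Byte at offset 16: 0xF2 = 11110010 → 4-byte char (#6). Advance 4.
Byte at offset 20: 0xF1 = 11110001 → 4-byte char (#7). Advance 4.
Reached end at offset 24 after 7 code points.

7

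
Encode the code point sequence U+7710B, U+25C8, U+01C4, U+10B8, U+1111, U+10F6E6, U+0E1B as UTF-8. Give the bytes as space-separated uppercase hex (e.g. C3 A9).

U+7710B: 4-byte form → F1 B7 84 8B.
U+25C8: 3-byte form → E2 97 88.
U+01C4: 2-byte form → C7 84.
U+10B8: 3-byte form → E1 82 B8.
U+1111: 3-byte form → E1 84 91.
U+10F6E6: 4-byte form → F4 8F 9B A6.
U+0E1B: 3-byte form → E0 B8 9B.
Concatenated (22 bytes): F1 B7 84 8B E2 97 88 C7 84 E1 82 B8 E1 84 91 F4 8F 9B A6 E0 B8 9B.

F1 B7 84 8B E2 97 88 C7 84 E1 82 B8 E1 84 91 F4 8F 9B A6 E0 B8 9B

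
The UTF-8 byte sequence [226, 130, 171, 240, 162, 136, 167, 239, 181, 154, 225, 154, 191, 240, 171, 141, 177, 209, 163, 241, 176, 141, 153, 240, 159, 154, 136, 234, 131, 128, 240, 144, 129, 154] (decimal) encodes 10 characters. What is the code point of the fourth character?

U+16BF

Offset 0: leading byte 0xE2 = 11100010 → 3-byte char #1 = E2 82 AB.
Offset 3: leading byte 0xF0 = 11110000 → 4-byte char #2 = F0 A2 88 A7.
Offset 7: leading byte 0xEF = 11101111 → 3-byte char #3 = EF B5 9A.
Offset 10: leading byte 0xE1 = 11100001 → 3-byte char #4 = E1 9A BF.
Leading byte 0xE1 = 11100001 matches 1110xxxx → 3-byte sequence.
Byte 1: 0xE1 = 11100001, payload 0001 (4 bits).
Byte 2: 0x9A = 10011010 (10xxxxxx ✓), payload 011010.
Byte 3: 0xBF = 10111111 (10xxxxxx ✓), payload 111111.
Concatenate: 0001011010111111 = 0x16BF (16 bits → U+16BF).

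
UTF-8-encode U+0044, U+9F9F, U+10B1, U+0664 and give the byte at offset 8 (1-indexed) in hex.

0xD9

1-indexed offset 8 is 0-indexed offset 7.
U+0044 → 1-byte form 44 at offsets 0–0.
U+9F9F → 3-byte form E9 BE 9F at offsets 1–3.
U+10B1 → 3-byte form E1 82 B1 at offsets 4–6.
U+0664 → 2-byte form D9 A4 at offsets 7–8.
Offset 7 falls in char 4's range; it's byte 1 of D9 A4 = 0xD9.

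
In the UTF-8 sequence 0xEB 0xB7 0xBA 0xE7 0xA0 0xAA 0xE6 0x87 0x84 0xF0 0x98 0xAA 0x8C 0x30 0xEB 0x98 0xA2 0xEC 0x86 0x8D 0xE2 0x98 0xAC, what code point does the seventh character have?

Offset 0: leading byte 0xEB = 11101011 → 3-byte char #1 = EB B7 BA.
Offset 3: leading byte 0xE7 = 11100111 → 3-byte char #2 = E7 A0 AA.
Offset 6: leading byte 0xE6 = 11100110 → 3-byte char #3 = E6 87 84.
Offset 9: leading byte 0xF0 = 11110000 → 4-byte char #4 = F0 98 AA 8C.
Offset 13: leading byte 0x30 = 00110000 → 1-byte char #5 = 30.
Offset 14: leading byte 0xEB = 11101011 → 3-byte char #6 = EB 98 A2.
Offset 17: leading byte 0xEC = 11101100 → 3-byte char #7 = EC 86 8D.
Leading byte 0xEC = 11101100 matches 1110xxxx → 3-byte sequence.
Byte 1: 0xEC = 11101100, payload 1100 (4 bits).
Byte 2: 0x86 = 10000110 (10xxxxxx ✓), payload 000110.
Byte 3: 0x8D = 10001101 (10xxxxxx ✓), payload 001101.
Concatenate: 1100000110001101 = 0xC18D (16 bits → U+C18D).

U+C18D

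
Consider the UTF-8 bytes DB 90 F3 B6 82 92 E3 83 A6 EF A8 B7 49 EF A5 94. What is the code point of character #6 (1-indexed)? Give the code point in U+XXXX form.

U+F954

Offset 0: leading byte 0xDB = 11011011 → 2-byte char #1 = DB 90.
Offset 2: leading byte 0xF3 = 11110011 → 4-byte char #2 = F3 B6 82 92.
Offset 6: leading byte 0xE3 = 11100011 → 3-byte char #3 = E3 83 A6.
Offset 9: leading byte 0xEF = 11101111 → 3-byte char #4 = EF A8 B7.
Offset 12: leading byte 0x49 = 01001001 → 1-byte char #5 = 49.
Offset 13: leading byte 0xEF = 11101111 → 3-byte char #6 = EF A5 94.
Leading byte 0xEF = 11101111 matches 1110xxxx → 3-byte sequence.
Byte 1: 0xEF = 11101111, payload 1111 (4 bits).
Byte 2: 0xA5 = 10100101 (10xxxxxx ✓), payload 100101.
Byte 3: 0x94 = 10010100 (10xxxxxx ✓), payload 010100.
Concatenate: 1111100101010100 = 0xF954 (16 bits → U+F954).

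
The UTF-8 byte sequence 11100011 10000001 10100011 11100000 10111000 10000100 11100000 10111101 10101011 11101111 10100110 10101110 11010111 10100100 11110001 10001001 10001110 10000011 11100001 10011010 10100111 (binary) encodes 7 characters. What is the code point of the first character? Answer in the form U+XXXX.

Offset 0: leading byte 0xE3 = 11100011 → 3-byte char #1 = E3 81 A3.
Leading byte 0xE3 = 11100011 matches 1110xxxx → 3-byte sequence.
Byte 1: 0xE3 = 11100011, payload 0011 (4 bits).
Byte 2: 0x81 = 10000001 (10xxxxxx ✓), payload 000001.
Byte 3: 0xA3 = 10100011 (10xxxxxx ✓), payload 100011.
Concatenate: 0011000001100011 = 0x3063 (16 bits → U+3063).

U+3063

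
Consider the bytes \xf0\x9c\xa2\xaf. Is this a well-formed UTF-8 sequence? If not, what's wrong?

valid

Leading byte 0xF0 = 11110000 → 4-byte form.
Continuation bytes 0x9C=10011100, 0xA2=10100010, 0xAF=10101111 all match 10xxxxxx.
Decoded value 0x1C8AF is ≥ 0x10000 (shortest form) and not a surrogate.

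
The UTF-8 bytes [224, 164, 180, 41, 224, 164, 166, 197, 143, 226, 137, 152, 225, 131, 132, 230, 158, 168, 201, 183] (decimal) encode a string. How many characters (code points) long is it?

Byte at offset 0: 0xE0 = 11100000 → 3-byte char (#1). Advance 3.
Byte at offset 3: 0x29 = 00101001 → 1-byte char (#2). Advance 1.
Byte at offset 4: 0xE0 = 11100000 → 3-byte char (#3). Advance 3.
Byte at offset 7: 0xC5 = 11000101 → 2-byte char (#4). Advance 2.
Byte at offset 9: 0xE2 = 11100010 → 3-byte char (#5). Advance 3.
Byte at offset 12: 0xE1 = 11100001 → 3-byte char (#6). Advance 3.
Byte at offset 15: 0xE6 = 11100110 → 3-byte char (#7). Advance 3.
Byte at offset 18: 0xC9 = 11001001 → 2-byte char (#8). Advance 2.
Reached end at offset 20 after 8 code points.

8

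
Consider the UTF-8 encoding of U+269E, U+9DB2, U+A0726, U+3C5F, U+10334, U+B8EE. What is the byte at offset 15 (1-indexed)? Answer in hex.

0x90

1-indexed offset 15 is 0-indexed offset 14.
U+269E → 3-byte form E2 9A 9E at offsets 0–2.
U+9DB2 → 3-byte form E9 B6 B2 at offsets 3–5.
U+A0726 → 4-byte form F2 A0 9C A6 at offsets 6–9.
U+3C5F → 3-byte form E3 B1 9F at offsets 10–12.
U+10334 → 4-byte form F0 90 8C B4 at offsets 13–16.
Offset 14 falls in char 5's range; it's byte 2 of F0 90 8C B4 = 0x90.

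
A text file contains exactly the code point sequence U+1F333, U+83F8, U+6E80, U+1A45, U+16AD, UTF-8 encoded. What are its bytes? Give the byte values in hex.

F0 9F 8C B3 E8 8F B8 E6 BA 80 E1 A9 85 E1 9A AD

U+1F333: 4-byte form → F0 9F 8C B3.
U+83F8: 3-byte form → E8 8F B8.
U+6E80: 3-byte form → E6 BA 80.
U+1A45: 3-byte form → E1 A9 85.
U+16AD: 3-byte form → E1 9A AD.
Concatenated (16 bytes): F0 9F 8C B3 E8 8F B8 E6 BA 80 E1 A9 85 E1 9A AD.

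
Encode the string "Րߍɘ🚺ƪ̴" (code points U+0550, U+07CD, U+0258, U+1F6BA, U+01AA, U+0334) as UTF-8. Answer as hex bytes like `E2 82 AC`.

D5 90 DF 8D C9 98 F0 9F 9A BA C6 AA CC B4

U+0550: 2-byte form → D5 90.
U+07CD: 2-byte form → DF 8D.
U+0258: 2-byte form → C9 98.
U+1F6BA: 4-byte form → F0 9F 9A BA.
U+01AA: 2-byte form → C6 AA.
U+0334: 2-byte form → CC B4.
Concatenated (14 bytes): D5 90 DF 8D C9 98 F0 9F 9A BA C6 AA CC B4.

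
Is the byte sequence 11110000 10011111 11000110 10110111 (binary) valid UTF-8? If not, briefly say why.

invalid (non-continuation byte where continuation expected)

Leading byte 0xF0 = 11110000 → 4-byte form.
Byte 3 is 0xC6 = 11000110, which is not 10xxxxxx — expected a continuation byte.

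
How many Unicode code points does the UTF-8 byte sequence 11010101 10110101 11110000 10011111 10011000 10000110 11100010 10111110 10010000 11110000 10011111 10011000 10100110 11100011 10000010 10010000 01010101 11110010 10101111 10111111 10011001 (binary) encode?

Byte at offset 0: 0xD5 = 11010101 → 2-byte char (#1). Advance 2.
Byte at offset 2: 0xF0 = 11110000 → 4-byte char (#2). Advance 4.
Byte at offset 6: 0xE2 = 11100010 → 3-byte char (#3). Advance 3.
Byte at offset 9: 0xF0 = 11110000 → 4-byte char (#4). Advance 4.
Byte at offset 13: 0xE3 = 11100011 → 3-byte char (#5). Advance 3.
Byte at offset 16: 0x55 = 01010101 → 1-byte char (#6). Advance 1.
Byte at offset 17: 0xF2 = 11110010 → 4-byte char (#7). Advance 4.
Reached end at offset 21 after 7 code points.

7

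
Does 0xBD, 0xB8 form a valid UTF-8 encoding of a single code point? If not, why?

Byte 0xBD = 10111101 has the form 10xxxxxx — a continuation byte — but there is no preceding leading byte.

invalid (continuation byte with no leading byte)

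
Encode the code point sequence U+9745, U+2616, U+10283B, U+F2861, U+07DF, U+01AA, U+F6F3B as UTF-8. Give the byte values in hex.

U+9745: 3-byte form → E9 9D 85.
U+2616: 3-byte form → E2 98 96.
U+10283B: 4-byte form → F4 82 A0 BB.
U+F2861: 4-byte form → F3 B2 A1 A1.
U+07DF: 2-byte form → DF 9F.
U+01AA: 2-byte form → C6 AA.
U+F6F3B: 4-byte form → F3 B6 BC BB.
Concatenated (22 bytes): E9 9D 85 E2 98 96 F4 82 A0 BB F3 B2 A1 A1 DF 9F C6 AA F3 B6 BC BB.

E9 9D 85 E2 98 96 F4 82 A0 BB F3 B2 A1 A1 DF 9F C6 AA F3 B6 BC BB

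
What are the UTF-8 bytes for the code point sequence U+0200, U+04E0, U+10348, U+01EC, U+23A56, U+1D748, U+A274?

U+0200: 2-byte form → C8 80.
U+04E0: 2-byte form → D3 A0.
U+10348: 4-byte form → F0 90 8D 88.
U+01EC: 2-byte form → C7 AC.
U+23A56: 4-byte form → F0 A3 A9 96.
U+1D748: 4-byte form → F0 9D 9D 88.
U+A274: 3-byte form → EA 89 B4.
Concatenated (21 bytes): C8 80 D3 A0 F0 90 8D 88 C7 AC F0 A3 A9 96 F0 9D 9D 88 EA 89 B4.

C8 80 D3 A0 F0 90 8D 88 C7 AC F0 A3 A9 96 F0 9D 9D 88 EA 89 B4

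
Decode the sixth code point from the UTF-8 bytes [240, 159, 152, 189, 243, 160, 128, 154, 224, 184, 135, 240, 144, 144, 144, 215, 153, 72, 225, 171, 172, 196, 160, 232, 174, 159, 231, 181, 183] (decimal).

U+0048

Offset 0: leading byte 0xF0 = 11110000 → 4-byte char #1 = F0 9F 98 BD.
Offset 4: leading byte 0xF3 = 11110011 → 4-byte char #2 = F3 A0 80 9A.
Offset 8: leading byte 0xE0 = 11100000 → 3-byte char #3 = E0 B8 87.
Offset 11: leading byte 0xF0 = 11110000 → 4-byte char #4 = F0 90 90 90.
Offset 15: leading byte 0xD7 = 11010111 → 2-byte char #5 = D7 99.
Offset 17: leading byte 0x48 = 01001000 → 1-byte char #6 = 48.
Leading byte 0x48 = 01001000 matches 0xxxxxxx → 1-byte sequence.
Byte 1: 0x48 = 01001000, payload 1001000 (7 bits).
Concatenate: 1001000 = 0x48 (7 bits → U+0048).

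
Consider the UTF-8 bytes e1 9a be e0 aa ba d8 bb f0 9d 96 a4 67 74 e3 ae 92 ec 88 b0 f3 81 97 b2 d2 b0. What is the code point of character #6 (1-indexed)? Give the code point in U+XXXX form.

Offset 0: leading byte 0xE1 = 11100001 → 3-byte char #1 = E1 9A BE.
Offset 3: leading byte 0xE0 = 11100000 → 3-byte char #2 = E0 AA BA.
Offset 6: leading byte 0xD8 = 11011000 → 2-byte char #3 = D8 BB.
Offset 8: leading byte 0xF0 = 11110000 → 4-byte char #4 = F0 9D 96 A4.
Offset 12: leading byte 0x67 = 01100111 → 1-byte char #5 = 67.
Offset 13: leading byte 0x74 = 01110100 → 1-byte char #6 = 74.
Leading byte 0x74 = 01110100 matches 0xxxxxxx → 1-byte sequence.
Byte 1: 0x74 = 01110100, payload 1110100 (7 bits).
Concatenate: 1110100 = 0x74 (7 bits → U+0074).

U+0074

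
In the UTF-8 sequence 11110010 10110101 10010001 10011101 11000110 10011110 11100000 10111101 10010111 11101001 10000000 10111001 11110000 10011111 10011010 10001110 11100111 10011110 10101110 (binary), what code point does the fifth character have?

U+1F68E

Offset 0: leading byte 0xF2 = 11110010 → 4-byte char #1 = F2 B5 91 9D.
Offset 4: leading byte 0xC6 = 11000110 → 2-byte char #2 = C6 9E.
Offset 6: leading byte 0xE0 = 11100000 → 3-byte char #3 = E0 BD 97.
Offset 9: leading byte 0xE9 = 11101001 → 3-byte char #4 = E9 80 B9.
Offset 12: leading byte 0xF0 = 11110000 → 4-byte char #5 = F0 9F 9A 8E.
Leading byte 0xF0 = 11110000 matches 11110xxx → 4-byte sequence.
Byte 1: 0xF0 = 11110000, payload 000 (3 bits).
Byte 2: 0x9F = 10011111 (10xxxxxx ✓), payload 011111.
Byte 3: 0x9A = 10011010 (10xxxxxx ✓), payload 011010.
Byte 4: 0x8E = 10001110 (10xxxxxx ✓), payload 001110.
Concatenate: 000011111011010001110 = 0x1F68E (21 bits → U+1F68E).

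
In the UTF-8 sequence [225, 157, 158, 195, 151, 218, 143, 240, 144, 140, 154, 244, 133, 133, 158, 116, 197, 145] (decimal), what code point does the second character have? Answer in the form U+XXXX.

Offset 0: leading byte 0xE1 = 11100001 → 3-byte char #1 = E1 9D 9E.
Offset 3: leading byte 0xC3 = 11000011 → 2-byte char #2 = C3 97.
Leading byte 0xC3 = 11000011 matches 110xxxxx → 2-byte sequence.
Byte 1: 0xC3 = 11000011, payload 00011 (5 bits).
Byte 2: 0x97 = 10010111 (10xxxxxx ✓), payload 010111.
Concatenate: 00011010111 = 0xD7 (11 bits → U+00D7).

U+00D7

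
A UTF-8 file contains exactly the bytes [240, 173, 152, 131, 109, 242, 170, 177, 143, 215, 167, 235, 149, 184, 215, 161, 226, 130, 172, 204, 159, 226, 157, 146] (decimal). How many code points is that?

9

Byte at offset 0: 0xF0 = 11110000 → 4-byte char (#1). Advance 4.
Byte at offset 4: 0x6D = 01101101 → 1-byte char (#2). Advance 1.
Byte at offset 5: 0xF2 = 11110010 → 4-byte char (#3). Advance 4.
Byte at offset 9: 0xD7 = 11010111 → 2-byte char (#4). Advance 2.
Byte at offset 11: 0xEB = 11101011 → 3-byte char (#5). Advance 3.
Byte at offset 14: 0xD7 = 11010111 → 2-byte char (#6). Advance 2.
Byte at offset 16: 0xE2 = 11100010 → 3-byte char (#7). Advance 3.
Byte at offset 19: 0xCC = 11001100 → 2-byte char (#8). Advance 2.
Byte at offset 21: 0xE2 = 11100010 → 3-byte char (#9). Advance 3.
Reached end at offset 24 after 9 code points.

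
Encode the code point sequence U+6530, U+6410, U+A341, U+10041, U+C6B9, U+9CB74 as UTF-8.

U+6530: 3-byte form → E6 94 B0.
U+6410: 3-byte form → E6 90 90.
U+A341: 3-byte form → EA 8D 81.
U+10041: 4-byte form → F0 90 81 81.
U+C6B9: 3-byte form → EC 9A B9.
U+9CB74: 4-byte form → F2 9C AD B4.
Concatenated (20 bytes): E6 94 B0 E6 90 90 EA 8D 81 F0 90 81 81 EC 9A B9 F2 9C AD B4.

E6 94 B0 E6 90 90 EA 8D 81 F0 90 81 81 EC 9A B9 F2 9C AD B4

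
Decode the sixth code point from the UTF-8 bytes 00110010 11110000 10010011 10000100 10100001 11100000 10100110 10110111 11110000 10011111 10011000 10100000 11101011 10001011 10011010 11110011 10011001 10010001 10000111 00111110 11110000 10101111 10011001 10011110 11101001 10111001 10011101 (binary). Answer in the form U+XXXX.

U+D9447

Offset 0: leading byte 0x32 = 00110010 → 1-byte char #1 = 32.
Offset 1: leading byte 0xF0 = 11110000 → 4-byte char #2 = F0 93 84 A1.
Offset 5: leading byte 0xE0 = 11100000 → 3-byte char #3 = E0 A6 B7.
Offset 8: leading byte 0xF0 = 11110000 → 4-byte char #4 = F0 9F 98 A0.
Offset 12: leading byte 0xEB = 11101011 → 3-byte char #5 = EB 8B 9A.
Offset 15: leading byte 0xF3 = 11110011 → 4-byte char #6 = F3 99 91 87.
Leading byte 0xF3 = 11110011 matches 11110xxx → 4-byte sequence.
Byte 1: 0xF3 = 11110011, payload 011 (3 bits).
Byte 2: 0x99 = 10011001 (10xxxxxx ✓), payload 011001.
Byte 3: 0x91 = 10010001 (10xxxxxx ✓), payload 010001.
Byte 4: 0x87 = 10000111 (10xxxxxx ✓), payload 000111.
Concatenate: 011011001010001000111 = 0xD9447 (21 bits → U+D9447).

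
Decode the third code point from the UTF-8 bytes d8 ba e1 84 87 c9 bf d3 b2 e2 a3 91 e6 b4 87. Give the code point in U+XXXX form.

U+027F

Offset 0: leading byte 0xD8 = 11011000 → 2-byte char #1 = D8 BA.
Offset 2: leading byte 0xE1 = 11100001 → 3-byte char #2 = E1 84 87.
Offset 5: leading byte 0xC9 = 11001001 → 2-byte char #3 = C9 BF.
Leading byte 0xC9 = 11001001 matches 110xxxxx → 2-byte sequence.
Byte 1: 0xC9 = 11001001, payload 01001 (5 bits).
Byte 2: 0xBF = 10111111 (10xxxxxx ✓), payload 111111.
Concatenate: 01001111111 = 0x27F (11 bits → U+027F).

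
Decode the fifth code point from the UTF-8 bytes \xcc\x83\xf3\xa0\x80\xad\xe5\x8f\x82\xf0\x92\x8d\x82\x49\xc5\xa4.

Offset 0: leading byte 0xCC = 11001100 → 2-byte char #1 = CC 83.
Offset 2: leading byte 0xF3 = 11110011 → 4-byte char #2 = F3 A0 80 AD.
Offset 6: leading byte 0xE5 = 11100101 → 3-byte char #3 = E5 8F 82.
Offset 9: leading byte 0xF0 = 11110000 → 4-byte char #4 = F0 92 8D 82.
Offset 13: leading byte 0x49 = 01001001 → 1-byte char #5 = 49.
Leading byte 0x49 = 01001001 matches 0xxxxxxx → 1-byte sequence.
Byte 1: 0x49 = 01001001, payload 1001001 (7 bits).
Concatenate: 1001001 = 0x49 (7 bits → U+0049).

U+0049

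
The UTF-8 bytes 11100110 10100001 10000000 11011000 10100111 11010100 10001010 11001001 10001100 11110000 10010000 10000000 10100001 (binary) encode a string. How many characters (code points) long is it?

5

Byte at offset 0: 0xE6 = 11100110 → 3-byte char (#1). Advance 3.
Byte at offset 3: 0xD8 = 11011000 → 2-byte char (#2). Advance 2.
Byte at offset 5: 0xD4 = 11010100 → 2-byte char (#3). Advance 2.
Byte at offset 7: 0xC9 = 11001001 → 2-byte char (#4). Advance 2.
Byte at offset 9: 0xF0 = 11110000 → 4-byte char (#5). Advance 4.
Reached end at offset 13 after 5 code points.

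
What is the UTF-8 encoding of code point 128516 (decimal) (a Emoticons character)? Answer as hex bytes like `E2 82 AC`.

F0 9F 98 84

U+1F604 = 0x1F604 = 128516 decimal. In range U+10000–U+10FFFF → 4-byte form: 11110xxx 10xxxxxx 10xxxxxx 10xxxxxx.
Binary (21 bits): 000011111011000000100.
Split 3+6+6+6: 000 | 011111 | 011000 | 000100.
Byte 1: 11110000 = 0xF0.
Byte 2: 10011111 = 0x9F.
Byte 3: 10011000 = 0x98.
Byte 4: 10000100 = 0x84.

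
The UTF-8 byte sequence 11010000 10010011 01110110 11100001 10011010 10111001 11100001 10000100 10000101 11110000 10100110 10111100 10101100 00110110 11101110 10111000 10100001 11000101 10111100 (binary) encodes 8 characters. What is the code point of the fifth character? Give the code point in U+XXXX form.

Offset 0: leading byte 0xD0 = 11010000 → 2-byte char #1 = D0 93.
Offset 2: leading byte 0x76 = 01110110 → 1-byte char #2 = 76.
Offset 3: leading byte 0xE1 = 11100001 → 3-byte char #3 = E1 9A B9.
Offset 6: leading byte 0xE1 = 11100001 → 3-byte char #4 = E1 84 85.
Offset 9: leading byte 0xF0 = 11110000 → 4-byte char #5 = F0 A6 BC AC.
Leading byte 0xF0 = 11110000 matches 11110xxx → 4-byte sequence.
Byte 1: 0xF0 = 11110000, payload 000 (3 bits).
Byte 2: 0xA6 = 10100110 (10xxxxxx ✓), payload 100110.
Byte 3: 0xBC = 10111100 (10xxxxxx ✓), payload 111100.
Byte 4: 0xAC = 10101100 (10xxxxxx ✓), payload 101100.
Concatenate: 000100110111100101100 = 0x26F2C (21 bits → U+26F2C).

U+26F2C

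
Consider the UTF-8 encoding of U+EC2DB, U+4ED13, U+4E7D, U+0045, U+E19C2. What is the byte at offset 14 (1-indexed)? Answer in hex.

0xA1

1-indexed offset 14 is 0-indexed offset 13.
U+EC2DB → 4-byte form F3 AC 8B 9B at offsets 0–3.
U+4ED13 → 4-byte form F1 8E B4 93 at offsets 4–7.
U+4E7D → 3-byte form E4 B9 BD at offsets 8–10.
U+0045 → 1-byte form 45 at offsets 11–11.
U+E19C2 → 4-byte form F3 A1 A7 82 at offsets 12–15.
Offset 13 falls in char 5's range; it's byte 2 of F3 A1 A7 82 = 0xA1.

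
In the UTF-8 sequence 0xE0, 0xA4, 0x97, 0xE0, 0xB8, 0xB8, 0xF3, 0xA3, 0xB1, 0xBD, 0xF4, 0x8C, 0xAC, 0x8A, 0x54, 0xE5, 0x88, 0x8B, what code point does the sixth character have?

Offset 0: leading byte 0xE0 = 11100000 → 3-byte char #1 = E0 A4 97.
Offset 3: leading byte 0xE0 = 11100000 → 3-byte char #2 = E0 B8 B8.
Offset 6: leading byte 0xF3 = 11110011 → 4-byte char #3 = F3 A3 B1 BD.
Offset 10: leading byte 0xF4 = 11110100 → 4-byte char #4 = F4 8C AC 8A.
Offset 14: leading byte 0x54 = 01010100 → 1-byte char #5 = 54.
Offset 15: leading byte 0xE5 = 11100101 → 3-byte char #6 = E5 88 8B.
Leading byte 0xE5 = 11100101 matches 1110xxxx → 3-byte sequence.
Byte 1: 0xE5 = 11100101, payload 0101 (4 bits).
Byte 2: 0x88 = 10001000 (10xxxxxx ✓), payload 001000.
Byte 3: 0x8B = 10001011 (10xxxxxx ✓), payload 001011.
Concatenate: 0101001000001011 = 0x520B (16 bits → U+520B).

U+520B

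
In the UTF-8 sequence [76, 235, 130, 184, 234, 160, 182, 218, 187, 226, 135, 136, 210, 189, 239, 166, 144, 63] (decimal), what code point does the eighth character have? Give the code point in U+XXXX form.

Offset 0: leading byte 0x4C = 01001100 → 1-byte char #1 = 4C.
Offset 1: leading byte 0xEB = 11101011 → 3-byte char #2 = EB 82 B8.
Offset 4: leading byte 0xEA = 11101010 → 3-byte char #3 = EA A0 B6.
Offset 7: leading byte 0xDA = 11011010 → 2-byte char #4 = DA BB.
Offset 9: leading byte 0xE2 = 11100010 → 3-byte char #5 = E2 87 88.
Offset 12: leading byte 0xD2 = 11010010 → 2-byte char #6 = D2 BD.
Offset 14: leading byte 0xEF = 11101111 → 3-byte char #7 = EF A6 90.
Offset 17: leading byte 0x3F = 00111111 → 1-byte char #8 = 3F.
Leading byte 0x3F = 00111111 matches 0xxxxxxx → 1-byte sequence.
Byte 1: 0x3F = 00111111, payload 0111111 (7 bits).
Concatenate: 0111111 = 0x3F (7 bits → U+003F).

U+003F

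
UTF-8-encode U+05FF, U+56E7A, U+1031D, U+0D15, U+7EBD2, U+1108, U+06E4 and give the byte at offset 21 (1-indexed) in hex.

0xDB

1-indexed offset 21 is 0-indexed offset 20.
U+05FF → 2-byte form D7 BF at offsets 0–1.
U+56E7A → 4-byte form F1 96 B9 BA at offsets 2–5.
U+1031D → 4-byte form F0 90 8C 9D at offsets 6–9.
U+0D15 → 3-byte form E0 B4 95 at offsets 10–12.
U+7EBD2 → 4-byte form F1 BE AF 92 at offsets 13–16.
U+1108 → 3-byte form E1 84 88 at offsets 17–19.
U+06E4 → 2-byte form DB A4 at offsets 20–21.
Offset 20 falls in char 7's range; it's byte 1 of DB A4 = 0xDB.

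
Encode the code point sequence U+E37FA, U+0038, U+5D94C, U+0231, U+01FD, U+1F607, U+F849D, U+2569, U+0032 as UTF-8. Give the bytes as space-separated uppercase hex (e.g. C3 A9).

F3 A3 9F BA 38 F1 9D A5 8C C8 B1 C7 BD F0 9F 98 87 F3 B8 92 9D E2 95 A9 32

U+E37FA: 4-byte form → F3 A3 9F BA.
U+0038: 1-byte form → 38.
U+5D94C: 4-byte form → F1 9D A5 8C.
U+0231: 2-byte form → C8 B1.
U+01FD: 2-byte form → C7 BD.
U+1F607: 4-byte form → F0 9F 98 87.
U+F849D: 4-byte form → F3 B8 92 9D.
U+2569: 3-byte form → E2 95 A9.
U+0032: 1-byte form → 32.
Concatenated (25 bytes): F3 A3 9F BA 38 F1 9D A5 8C C8 B1 C7 BD F0 9F 98 87 F3 B8 92 9D E2 95 A9 32.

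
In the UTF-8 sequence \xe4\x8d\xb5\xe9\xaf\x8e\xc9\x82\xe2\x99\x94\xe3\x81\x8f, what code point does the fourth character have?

Offset 0: leading byte 0xE4 = 11100100 → 3-byte char #1 = E4 8D B5.
Offset 3: leading byte 0xE9 = 11101001 → 3-byte char #2 = E9 AF 8E.
Offset 6: leading byte 0xC9 = 11001001 → 2-byte char #3 = C9 82.
Offset 8: leading byte 0xE2 = 11100010 → 3-byte char #4 = E2 99 94.
Leading byte 0xE2 = 11100010 matches 1110xxxx → 3-byte sequence.
Byte 1: 0xE2 = 11100010, payload 0010 (4 bits).
Byte 2: 0x99 = 10011001 (10xxxxxx ✓), payload 011001.
Byte 3: 0x94 = 10010100 (10xxxxxx ✓), payload 010100.
Concatenate: 0010011001010100 = 0x2654 (16 bits → U+2654).

U+2654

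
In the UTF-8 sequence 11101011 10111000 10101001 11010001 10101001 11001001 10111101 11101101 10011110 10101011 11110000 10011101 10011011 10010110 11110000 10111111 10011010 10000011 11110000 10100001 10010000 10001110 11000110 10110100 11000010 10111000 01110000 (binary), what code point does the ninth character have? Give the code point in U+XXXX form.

Offset 0: leading byte 0xEB = 11101011 → 3-byte char #1 = EB B8 A9.
Offset 3: leading byte 0xD1 = 11010001 → 2-byte char #2 = D1 A9.
Offset 5: leading byte 0xC9 = 11001001 → 2-byte char #3 = C9 BD.
Offset 7: leading byte 0xED = 11101101 → 3-byte char #4 = ED 9E AB.
Offset 10: leading byte 0xF0 = 11110000 → 4-byte char #5 = F0 9D 9B 96.
Offset 14: leading byte 0xF0 = 11110000 → 4-byte char #6 = F0 BF 9A 83.
Offset 18: leading byte 0xF0 = 11110000 → 4-byte char #7 = F0 A1 90 8E.
Offset 22: leading byte 0xC6 = 11000110 → 2-byte char #8 = C6 B4.
Offset 24: leading byte 0xC2 = 11000010 → 2-byte char #9 = C2 B8.
Leading byte 0xC2 = 11000010 matches 110xxxxx → 2-byte sequence.
Byte 1: 0xC2 = 11000010, payload 00010 (5 bits).
Byte 2: 0xB8 = 10111000 (10xxxxxx ✓), payload 111000.
Concatenate: 00010111000 = 0xB8 (11 bits → U+00B8).

U+00B8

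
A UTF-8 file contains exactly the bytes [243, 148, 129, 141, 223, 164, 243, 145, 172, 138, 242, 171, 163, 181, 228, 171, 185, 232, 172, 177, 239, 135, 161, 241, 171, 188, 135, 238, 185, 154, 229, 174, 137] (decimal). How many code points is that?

10

Byte at offset 0: 0xF3 = 11110011 → 4-byte char (#1). Advance 4.
Byte at offset 4: 0xDF = 11011111 → 2-byte char (#2). Advance 2.
Byte at offset 6: 0xF3 = 11110011 → 4-byte char (#3). Advance 4.
Byte at offset 10: 0xF2 = 11110010 → 4-byte char (#4). Advance 4.
Byte at offset 14: 0xE4 = 11100100 → 3-byte char (#5). Advance 3.
Byte at offset 17: 0xE8 = 11101000 → 3-byte char (#6). Advance 3.
Byte at offset 20: 0xEF = 11101111 → 3-byte char (#7). Advance 3.
Byte at offset 23: 0xF1 = 11110001 → 4-byte char (#8). Advance 4.
Byte at offset 27: 0xEE = 11101110 → 3-byte char (#9). Advance 3.
Byte at offset 30: 0xE5 = 11100101 → 3-byte char (#10). Advance 3.
Reached end at offset 33 after 10 code points.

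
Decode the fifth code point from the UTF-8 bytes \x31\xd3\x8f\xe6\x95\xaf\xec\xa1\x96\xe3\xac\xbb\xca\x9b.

U+3B3B

Offset 0: leading byte 0x31 = 00110001 → 1-byte char #1 = 31.
Offset 1: leading byte 0xD3 = 11010011 → 2-byte char #2 = D3 8F.
Offset 3: leading byte 0xE6 = 11100110 → 3-byte char #3 = E6 95 AF.
Offset 6: leading byte 0xEC = 11101100 → 3-byte char #4 = EC A1 96.
Offset 9: leading byte 0xE3 = 11100011 → 3-byte char #5 = E3 AC BB.
Leading byte 0xE3 = 11100011 matches 1110xxxx → 3-byte sequence.
Byte 1: 0xE3 = 11100011, payload 0011 (4 bits).
Byte 2: 0xAC = 10101100 (10xxxxxx ✓), payload 101100.
Byte 3: 0xBB = 10111011 (10xxxxxx ✓), payload 111011.
Concatenate: 0011101100111011 = 0x3B3B (16 bits → U+3B3B).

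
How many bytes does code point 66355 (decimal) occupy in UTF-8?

4

U+10333 = 0x10333. UTF-8 uses 1 byte below 0x80, 2 below 0x800, 3 below 0x10000, 4 up to 0x10FFFF. 0x10333 is in U+10000–U+10FFFF → 4 bytes.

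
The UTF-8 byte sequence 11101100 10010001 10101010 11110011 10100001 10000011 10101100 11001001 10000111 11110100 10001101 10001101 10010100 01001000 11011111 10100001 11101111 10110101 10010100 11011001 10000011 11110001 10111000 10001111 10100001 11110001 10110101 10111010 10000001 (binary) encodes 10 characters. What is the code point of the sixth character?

U+07E1

Offset 0: leading byte 0xEC = 11101100 → 3-byte char #1 = EC 91 AA.
Offset 3: leading byte 0xF3 = 11110011 → 4-byte char #2 = F3 A1 83 AC.
Offset 7: leading byte 0xC9 = 11001001 → 2-byte char #3 = C9 87.
Offset 9: leading byte 0xF4 = 11110100 → 4-byte char #4 = F4 8D 8D 94.
Offset 13: leading byte 0x48 = 01001000 → 1-byte char #5 = 48.
Offset 14: leading byte 0xDF = 11011111 → 2-byte char #6 = DF A1.
Leading byte 0xDF = 11011111 matches 110xxxxx → 2-byte sequence.
Byte 1: 0xDF = 11011111, payload 11111 (5 bits).
Byte 2: 0xA1 = 10100001 (10xxxxxx ✓), payload 100001.
Concatenate: 11111100001 = 0x7E1 (11 bits → U+07E1).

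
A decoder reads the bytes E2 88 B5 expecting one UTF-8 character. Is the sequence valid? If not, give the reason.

valid

Leading byte 0xE2 = 11100010 → 3-byte form.
Continuation bytes 0x88=10001000, 0xB5=10110101 all match 10xxxxxx.
Decoded value 0x2235 is ≥ 0x800 (shortest form) and not a surrogate.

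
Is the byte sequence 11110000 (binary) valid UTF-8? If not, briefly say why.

Leading byte 0xF0 = 11110000 → 4-byte form, but only 1 byte is present.

invalid (sequence truncated)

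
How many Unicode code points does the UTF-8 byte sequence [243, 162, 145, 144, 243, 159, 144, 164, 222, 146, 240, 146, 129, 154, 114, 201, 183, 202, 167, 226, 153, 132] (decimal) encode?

Byte at offset 0: 0xF3 = 11110011 → 4-byte char (#1). Advance 4.
Byte at offset 4: 0xF3 = 11110011 → 4-byte char (#2). Advance 4.
Byte at offset 8: 0xDE = 11011110 → 2-byte char (#3). Advance 2.
Byte at offset 10: 0xF0 = 11110000 → 4-byte char (#4). Advance 4.
Byte at offset 14: 0x72 = 01110010 → 1-byte char (#5). Advance 1.
Byte at offset 15: 0xC9 = 11001001 → 2-byte char (#6). Advance 2.
Byte at offset 17: 0xCA = 11001010 → 2-byte char (#7). Advance 2.
Byte at offset 19: 0xE2 = 11100010 → 3-byte char (#8). Advance 3.
Reached end at offset 22 after 8 code points.

8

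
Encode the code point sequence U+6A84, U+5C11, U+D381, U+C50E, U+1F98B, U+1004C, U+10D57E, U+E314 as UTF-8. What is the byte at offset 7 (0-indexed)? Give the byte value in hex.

0x8E

U+6A84 → 3-byte form E6 AA 84 at offsets 0–2.
U+5C11 → 3-byte form E5 B0 91 at offsets 3–5.
U+D381 → 3-byte form ED 8E 81 at offsets 6–8.
Offset 7 falls in char 3's range; it's byte 2 of ED 8E 81 = 0x8E.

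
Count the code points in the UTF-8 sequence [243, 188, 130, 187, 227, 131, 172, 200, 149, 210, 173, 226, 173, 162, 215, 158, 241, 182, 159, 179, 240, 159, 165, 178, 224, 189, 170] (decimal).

Byte at offset 0: 0xF3 = 11110011 → 4-byte char (#1). Advance 4.
Byte at offset 4: 0xE3 = 11100011 → 3-byte char (#2). Advance 3.
Byte at offset 7: 0xC8 = 11001000 → 2-byte char (#3). Advance 2.
Byte at offset 9: 0xD2 = 11010010 → 2-byte char (#4). Advance 2.
Byte at offset 11: 0xE2 = 11100010 → 3-byte char (#5). Advance 3.
Byte at offset 14: 0xD7 = 11010111 → 2-byte char (#6). Advance 2.
Byte at offset 16: 0xF1 = 11110001 → 4-byte char (#7). Advance 4.
Byte at offset 20: 0xF0 = 11110000 → 4-byte char (#8). Advance 4.
Byte at offset 24: 0xE0 = 11100000 → 3-byte char (#9). Advance 3.
Reached end at offset 27 after 9 code points.

9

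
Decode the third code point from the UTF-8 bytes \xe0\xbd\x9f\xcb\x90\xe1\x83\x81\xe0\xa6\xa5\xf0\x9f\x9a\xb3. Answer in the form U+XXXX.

U+10C1

Offset 0: leading byte 0xE0 = 11100000 → 3-byte char #1 = E0 BD 9F.
Offset 3: leading byte 0xCB = 11001011 → 2-byte char #2 = CB 90.
Offset 5: leading byte 0xE1 = 11100001 → 3-byte char #3 = E1 83 81.
Leading byte 0xE1 = 11100001 matches 1110xxxx → 3-byte sequence.
Byte 1: 0xE1 = 11100001, payload 0001 (4 bits).
Byte 2: 0x83 = 10000011 (10xxxxxx ✓), payload 000011.
Byte 3: 0x81 = 10000001 (10xxxxxx ✓), payload 000001.
Concatenate: 0001000011000001 = 0x10C1 (16 bits → U+10C1).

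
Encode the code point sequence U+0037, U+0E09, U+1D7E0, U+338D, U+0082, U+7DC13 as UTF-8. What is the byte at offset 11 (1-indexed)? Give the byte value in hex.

0x8D

1-indexed offset 11 is 0-indexed offset 10.
U+0037 → 1-byte form 37 at offsets 0–0.
U+0E09 → 3-byte form E0 B8 89 at offsets 1–3.
U+1D7E0 → 4-byte form F0 9D 9F A0 at offsets 4–7.
U+338D → 3-byte form E3 8E 8D at offsets 8–10.
Offset 10 falls in char 4's range; it's byte 3 of E3 8E 8D = 0x8D.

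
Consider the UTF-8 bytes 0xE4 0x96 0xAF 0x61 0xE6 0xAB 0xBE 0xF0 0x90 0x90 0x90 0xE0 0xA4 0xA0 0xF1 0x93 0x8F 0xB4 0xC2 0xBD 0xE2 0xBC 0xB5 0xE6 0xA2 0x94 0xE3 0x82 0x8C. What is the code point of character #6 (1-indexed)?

U+533F4

Offset 0: leading byte 0xE4 = 11100100 → 3-byte char #1 = E4 96 AF.
Offset 3: leading byte 0x61 = 01100001 → 1-byte char #2 = 61.
Offset 4: leading byte 0xE6 = 11100110 → 3-byte char #3 = E6 AB BE.
Offset 7: leading byte 0xF0 = 11110000 → 4-byte char #4 = F0 90 90 90.
Offset 11: leading byte 0xE0 = 11100000 → 3-byte char #5 = E0 A4 A0.
Offset 14: leading byte 0xF1 = 11110001 → 4-byte char #6 = F1 93 8F B4.
Leading byte 0xF1 = 11110001 matches 11110xxx → 4-byte sequence.
Byte 1: 0xF1 = 11110001, payload 001 (3 bits).
Byte 2: 0x93 = 10010011 (10xxxxxx ✓), payload 010011.
Byte 3: 0x8F = 10001111 (10xxxxxx ✓), payload 001111.
Byte 4: 0xB4 = 10110100 (10xxxxxx ✓), payload 110100.
Concatenate: 001010011001111110100 = 0x533F4 (21 bits → U+533F4).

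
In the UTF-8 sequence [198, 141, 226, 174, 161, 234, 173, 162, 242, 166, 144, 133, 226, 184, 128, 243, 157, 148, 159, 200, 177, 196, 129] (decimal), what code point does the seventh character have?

U+0231

Offset 0: leading byte 0xC6 = 11000110 → 2-byte char #1 = C6 8D.
Offset 2: leading byte 0xE2 = 11100010 → 3-byte char #2 = E2 AE A1.
Offset 5: leading byte 0xEA = 11101010 → 3-byte char #3 = EA AD A2.
Offset 8: leading byte 0xF2 = 11110010 → 4-byte char #4 = F2 A6 90 85.
Offset 12: leading byte 0xE2 = 11100010 → 3-byte char #5 = E2 B8 80.
Offset 15: leading byte 0xF3 = 11110011 → 4-byte char #6 = F3 9D 94 9F.
Offset 19: leading byte 0xC8 = 11001000 → 2-byte char #7 = C8 B1.
Leading byte 0xC8 = 11001000 matches 110xxxxx → 2-byte sequence.
Byte 1: 0xC8 = 11001000, payload 01000 (5 bits).
Byte 2: 0xB1 = 10110001 (10xxxxxx ✓), payload 110001.
Concatenate: 01000110001 = 0x231 (11 bits → U+0231).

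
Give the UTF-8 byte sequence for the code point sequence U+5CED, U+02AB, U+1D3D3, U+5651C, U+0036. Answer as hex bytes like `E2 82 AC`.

U+5CED: 3-byte form → E5 B3 AD.
U+02AB: 2-byte form → CA AB.
U+1D3D3: 4-byte form → F0 9D 8F 93.
U+5651C: 4-byte form → F1 96 94 9C.
U+0036: 1-byte form → 36.
Concatenated (14 bytes): E5 B3 AD CA AB F0 9D 8F 93 F1 96 94 9C 36.

E5 B3 AD CA AB F0 9D 8F 93 F1 96 94 9C 36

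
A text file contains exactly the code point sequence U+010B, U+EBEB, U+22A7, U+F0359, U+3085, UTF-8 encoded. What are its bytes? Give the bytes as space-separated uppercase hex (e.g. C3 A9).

U+010B: 2-byte form → C4 8B.
U+EBEB: 3-byte form → EE AF AB.
U+22A7: 3-byte form → E2 8A A7.
U+F0359: 4-byte form → F3 B0 8D 99.
U+3085: 3-byte form → E3 82 85.
Concatenated (15 bytes): C4 8B EE AF AB E2 8A A7 F3 B0 8D 99 E3 82 85.

C4 8B EE AF AB E2 8A A7 F3 B0 8D 99 E3 82 85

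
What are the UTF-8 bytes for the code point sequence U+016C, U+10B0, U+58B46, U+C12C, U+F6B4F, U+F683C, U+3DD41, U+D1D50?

C5 AC E1 82 B0 F1 98 AD 86 EC 84 AC F3 B6 AD 8F F3 B6 A0 BC F0 BD B5 81 F3 91 B5 90

U+016C: 2-byte form → C5 AC.
U+10B0: 3-byte form → E1 82 B0.
U+58B46: 4-byte form → F1 98 AD 86.
U+C12C: 3-byte form → EC 84 AC.
U+F6B4F: 4-byte form → F3 B6 AD 8F.
U+F683C: 4-byte form → F3 B6 A0 BC.
U+3DD41: 4-byte form → F0 BD B5 81.
U+D1D50: 4-byte form → F3 91 B5 90.
Concatenated (28 bytes): C5 AC E1 82 B0 F1 98 AD 86 EC 84 AC F3 B6 AD 8F F3 B6 A0 BC F0 BD B5 81 F3 91 B5 90.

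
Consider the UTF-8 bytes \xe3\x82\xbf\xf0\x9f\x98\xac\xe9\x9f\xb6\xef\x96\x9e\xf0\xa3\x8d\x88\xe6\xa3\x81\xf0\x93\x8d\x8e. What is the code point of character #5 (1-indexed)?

Offset 0: leading byte 0xE3 = 11100011 → 3-byte char #1 = E3 82 BF.
Offset 3: leading byte 0xF0 = 11110000 → 4-byte char #2 = F0 9F 98 AC.
Offset 7: leading byte 0xE9 = 11101001 → 3-byte char #3 = E9 9F B6.
Offset 10: leading byte 0xEF = 11101111 → 3-byte char #4 = EF 96 9E.
Offset 13: leading byte 0xF0 = 11110000 → 4-byte char #5 = F0 A3 8D 88.
Leading byte 0xF0 = 11110000 matches 11110xxx → 4-byte sequence.
Byte 1: 0xF0 = 11110000, payload 000 (3 bits).
Byte 2: 0xA3 = 10100011 (10xxxxxx ✓), payload 100011.
Byte 3: 0x8D = 10001101 (10xxxxxx ✓), payload 001101.
Byte 4: 0x88 = 10001000 (10xxxxxx ✓), payload 001000.
Concatenate: 000100011001101001000 = 0x23348 (21 bits → U+23348).

U+23348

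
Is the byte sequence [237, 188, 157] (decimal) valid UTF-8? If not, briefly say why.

invalid (encodes a surrogate (U+D800–U+DFFF))

Structurally a 3-byte sequence; payload = 0xDF1D.
But 0xDF1D is in U+D800–U+DFFF, the surrogate range. Surrogates are not Unicode scalar values and are forbidden in UTF-8.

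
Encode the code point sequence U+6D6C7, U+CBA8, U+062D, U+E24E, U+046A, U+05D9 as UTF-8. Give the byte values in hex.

U+6D6C7: 4-byte form → F1 AD 9B 87.
U+CBA8: 3-byte form → EC AE A8.
U+062D: 2-byte form → D8 AD.
U+E24E: 3-byte form → EE 89 8E.
U+046A: 2-byte form → D1 AA.
U+05D9: 2-byte form → D7 99.
Concatenated (16 bytes): F1 AD 9B 87 EC AE A8 D8 AD EE 89 8E D1 AA D7 99.

F1 AD 9B 87 EC AE A8 D8 AD EE 89 8E D1 AA D7 99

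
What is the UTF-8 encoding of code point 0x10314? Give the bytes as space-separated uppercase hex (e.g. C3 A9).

U+10314 = 0x10314 = 66324 decimal. In range U+10000–U+10FFFF → 4-byte form: 11110xxx 10xxxxxx 10xxxxxx 10xxxxxx.
Binary (21 bits): 000010000001100010100.
Split 3+6+6+6: 000 | 010000 | 001100 | 010100.
Byte 1: 11110000 = 0xF0.
Byte 2: 10010000 = 0x90.
Byte 3: 10001100 = 0x8C.
Byte 4: 10010100 = 0x94.

F0 90 8C 94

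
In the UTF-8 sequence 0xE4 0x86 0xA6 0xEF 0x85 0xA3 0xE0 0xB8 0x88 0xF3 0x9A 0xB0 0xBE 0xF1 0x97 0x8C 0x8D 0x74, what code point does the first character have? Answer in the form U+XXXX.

Offset 0: leading byte 0xE4 = 11100100 → 3-byte char #1 = E4 86 A6.
Leading byte 0xE4 = 11100100 matches 1110xxxx → 3-byte sequence.
Byte 1: 0xE4 = 11100100, payload 0100 (4 bits).
Byte 2: 0x86 = 10000110 (10xxxxxx ✓), payload 000110.
Byte 3: 0xA6 = 10100110 (10xxxxxx ✓), payload 100110.
Concatenate: 0100000110100110 = 0x41A6 (16 bits → U+41A6).

U+41A6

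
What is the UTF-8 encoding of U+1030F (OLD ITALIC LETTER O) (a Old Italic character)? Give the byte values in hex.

U+1030F = 0x1030F = 66319 decimal. In range U+10000–U+10FFFF → 4-byte form: 11110xxx 10xxxxxx 10xxxxxx 10xxxxxx.
Binary (21 bits): 000010000001100001111.
Split 3+6+6+6: 000 | 010000 | 001100 | 001111.
Byte 1: 11110000 = 0xF0.
Byte 2: 10010000 = 0x90.
Byte 3: 10001100 = 0x8C.
Byte 4: 10001111 = 0x8F.

F0 90 8C 8F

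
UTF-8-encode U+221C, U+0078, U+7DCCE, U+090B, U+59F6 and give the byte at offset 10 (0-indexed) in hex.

0x8B

U+221C → 3-byte form E2 88 9C at offsets 0–2.
U+0078 → 1-byte form 78 at offsets 3–3.
U+7DCCE → 4-byte form F1 BD B3 8E at offsets 4–7.
U+090B → 3-byte form E0 A4 8B at offsets 8–10.
Offset 10 falls in char 4's range; it's byte 3 of E0 A4 8B = 0x8B.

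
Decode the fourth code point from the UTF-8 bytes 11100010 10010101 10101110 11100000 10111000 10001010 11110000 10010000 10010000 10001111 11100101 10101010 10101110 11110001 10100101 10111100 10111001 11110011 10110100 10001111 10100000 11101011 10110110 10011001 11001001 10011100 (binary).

Offset 0: leading byte 0xE2 = 11100010 → 3-byte char #1 = E2 95 AE.
Offset 3: leading byte 0xE0 = 11100000 → 3-byte char #2 = E0 B8 8A.
Offset 6: leading byte 0xF0 = 11110000 → 4-byte char #3 = F0 90 90 8F.
Offset 10: leading byte 0xE5 = 11100101 → 3-byte char #4 = E5 AA AE.
Leading byte 0xE5 = 11100101 matches 1110xxxx → 3-byte sequence.
Byte 1: 0xE5 = 11100101, payload 0101 (4 bits).
Byte 2: 0xAA = 10101010 (10xxxxxx ✓), payload 101010.
Byte 3: 0xAE = 10101110 (10xxxxxx ✓), payload 101110.
Concatenate: 0101101010101110 = 0x5AAE (16 bits → U+5AAE).

U+5AAE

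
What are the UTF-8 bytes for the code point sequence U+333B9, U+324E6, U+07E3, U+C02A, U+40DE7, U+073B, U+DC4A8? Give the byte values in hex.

U+333B9: 4-byte form → F0 B3 8E B9.
U+324E6: 4-byte form → F0 B2 93 A6.
U+07E3: 2-byte form → DF A3.
U+C02A: 3-byte form → EC 80 AA.
U+40DE7: 4-byte form → F1 80 B7 A7.
U+073B: 2-byte form → DC BB.
U+DC4A8: 4-byte form → F3 9C 92 A8.
Concatenated (23 bytes): F0 B3 8E B9 F0 B2 93 A6 DF A3 EC 80 AA F1 80 B7 A7 DC BB F3 9C 92 A8.

F0 B3 8E B9 F0 B2 93 A6 DF A3 EC 80 AA F1 80 B7 A7 DC BB F3 9C 92 A8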